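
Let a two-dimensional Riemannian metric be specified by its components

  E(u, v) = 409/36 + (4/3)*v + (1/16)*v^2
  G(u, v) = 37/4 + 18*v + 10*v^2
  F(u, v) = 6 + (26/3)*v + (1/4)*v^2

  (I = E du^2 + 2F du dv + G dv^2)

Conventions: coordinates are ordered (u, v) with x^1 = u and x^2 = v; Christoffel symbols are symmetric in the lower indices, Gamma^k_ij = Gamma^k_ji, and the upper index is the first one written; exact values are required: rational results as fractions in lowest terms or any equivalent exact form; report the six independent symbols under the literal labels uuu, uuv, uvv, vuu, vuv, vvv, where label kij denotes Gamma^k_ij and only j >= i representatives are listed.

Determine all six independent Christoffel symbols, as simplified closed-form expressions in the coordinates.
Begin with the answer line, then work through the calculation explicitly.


Answer: Gamma_uuu = (9*v^3 + 408*v^2 + 3544*v + 2304)/(324*v^4 + 5832*v^3 + 34605*v^2 + 64992*v + 39796), Gamma_uuv = (360*v^3 + 4488*v^2 + 7245*v + 3552)/(324*v^4 + 5832*v^3 + 34605*v^2 + 64992*v + 39796), Gamma_uvv = (1440*v^3 + 3888*v^2 + 13032*v + 15072)/(324*v^4 + 5832*v^3 + 34605*v^2 + 64992*v + 39796), Gamma_vuu = (-27*v^3 - 864*v^2 - 11052*v - 52352)/(3888*v^4 + 69984*v^3 + 415260*v^2 + 779904*v + 477552), Gamma_vuv = (-9*v^3 - 408*v^2 - 3544*v - 2304)/(324*v^4 + 5832*v^3 + 34605*v^2 + 64992*v + 39796), Gamma_vvv = (288*v^3 + 4260*v^2 + 27360*v + 28944)/(324*v^4 + 5832*v^3 + 34605*v^2 + 64992*v + 39796)

E = 409/36 + (4/3)*v + (1/16)*v^2; F = 6 + (26/3)*v + (1/4)*v^2; G = 37/4 + 18*v + 10*v^2
Gamma^k_ij = (1/2) g^{kl} (d_i g_jl + d_j g_il - d_l g_ij), with g^inv = (1/(EG-F^2)) [[G, -F], [-F, E]]
first partials: E_u = 0, E_v = 4/3 + (1/8)*v, F_u = 0, F_v = 26/3 + (1/2)*v, G_u = 0, G_v = 18 + 20*v
D = EG - F^2 = 9949/144 + (677/6)*v + (3845/64)*v^2 + (81/8)*v^3 + (9/16)*v^4
expanded: Gamma^u_uu = (G E_u - 2F F_u + F E_v)/(2D), Gamma^u_uv = (G E_v - F G_u)/(2D), Gamma^u_vv = (2G F_v - G G_u - F G_v)/(2D), Gamma^v_uu = (2E F_u - E E_v - F E_u)/(2D), Gamma^v_uv = (E G_u - F E_v)/(2D), Gamma^v_vv = (E G_v - 2F F_v + F G_u)/(2D); substitute and cancel common factors


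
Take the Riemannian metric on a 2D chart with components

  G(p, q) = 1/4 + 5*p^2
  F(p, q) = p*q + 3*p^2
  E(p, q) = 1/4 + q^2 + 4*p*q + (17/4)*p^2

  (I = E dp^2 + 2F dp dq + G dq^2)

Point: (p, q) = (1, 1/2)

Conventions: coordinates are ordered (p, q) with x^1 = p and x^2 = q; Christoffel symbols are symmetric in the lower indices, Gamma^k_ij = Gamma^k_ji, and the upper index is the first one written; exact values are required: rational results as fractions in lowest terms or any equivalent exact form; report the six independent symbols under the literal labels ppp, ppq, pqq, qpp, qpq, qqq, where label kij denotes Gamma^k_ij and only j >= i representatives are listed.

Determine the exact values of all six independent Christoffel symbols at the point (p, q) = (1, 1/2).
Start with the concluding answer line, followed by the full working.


Answer: Gamma_ppp = 31/53, Gamma_ppq = -10/53, Gamma_pqq = -48/53, Gamma_qpp = 138/371, Gamma_qpq = 400/371, Gamma_qqq = 32/53

E = 27/4, F = 7/2, G = 21/4 at the point
E_p = 21/2, E_q = 5, F_p = 13/2, F_q = 1, G_p = 10, G_q = 0
EG - F^2 = 371/16;  g^inv = (16/371) * [[21/4, -7/2], [-7/2, 27/4]]
first-kind symbols [ij,l] = (1/2)(d_i g_jl + d_j g_il - d_l g_ij): [pp,p] = E_p/2 = 21/4, [pp,q] = F_p - E_q/2 = 4, [pq,p] = E_q/2 = 5/2, [pq,q] = G_p/2 = 5, [qq,p] = F_q - G_p/2 = -4, [qq,q] = G_q/2 = 0
Gamma^p_ij = (G*[ij,p] - F*[ij,q])/(EG - F^2), Gamma^q_ij = (E*[ij,q] - F*[ij,p])/(EG - F^2)


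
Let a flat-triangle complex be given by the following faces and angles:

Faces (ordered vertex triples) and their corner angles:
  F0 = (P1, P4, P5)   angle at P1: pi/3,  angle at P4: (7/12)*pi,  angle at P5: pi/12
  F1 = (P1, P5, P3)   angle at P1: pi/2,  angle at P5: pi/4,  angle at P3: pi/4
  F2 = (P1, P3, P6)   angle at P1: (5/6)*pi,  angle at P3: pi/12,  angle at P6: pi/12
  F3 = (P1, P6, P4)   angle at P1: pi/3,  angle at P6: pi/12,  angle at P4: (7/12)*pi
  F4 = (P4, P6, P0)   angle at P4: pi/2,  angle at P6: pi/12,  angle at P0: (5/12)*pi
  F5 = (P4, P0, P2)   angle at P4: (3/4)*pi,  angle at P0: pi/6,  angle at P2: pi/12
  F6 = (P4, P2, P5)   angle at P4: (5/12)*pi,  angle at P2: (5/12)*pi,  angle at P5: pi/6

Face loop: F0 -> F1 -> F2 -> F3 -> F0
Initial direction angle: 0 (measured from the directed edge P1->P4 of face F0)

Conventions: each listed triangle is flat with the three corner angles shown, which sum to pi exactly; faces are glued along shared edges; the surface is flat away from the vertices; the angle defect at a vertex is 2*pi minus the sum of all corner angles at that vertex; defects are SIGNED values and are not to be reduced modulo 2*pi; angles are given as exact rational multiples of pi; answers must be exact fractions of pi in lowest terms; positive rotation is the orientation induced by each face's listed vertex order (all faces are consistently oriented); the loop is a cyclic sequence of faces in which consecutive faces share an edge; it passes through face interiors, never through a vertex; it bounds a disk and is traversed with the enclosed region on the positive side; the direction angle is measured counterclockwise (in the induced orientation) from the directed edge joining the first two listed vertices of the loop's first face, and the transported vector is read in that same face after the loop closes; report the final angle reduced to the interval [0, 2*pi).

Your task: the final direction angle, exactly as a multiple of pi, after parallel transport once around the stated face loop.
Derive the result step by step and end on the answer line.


enclosed vertex P1: corner angles sum to 2*pi, defect = 2*pi - 2*pi = 0
the rotation equals the total enclosed defect, so the final angle is initial + defects (mod 2*pi)
final angle = 0 + 0 = 0 (mod 2*pi)

Answer: final direction angle = 0


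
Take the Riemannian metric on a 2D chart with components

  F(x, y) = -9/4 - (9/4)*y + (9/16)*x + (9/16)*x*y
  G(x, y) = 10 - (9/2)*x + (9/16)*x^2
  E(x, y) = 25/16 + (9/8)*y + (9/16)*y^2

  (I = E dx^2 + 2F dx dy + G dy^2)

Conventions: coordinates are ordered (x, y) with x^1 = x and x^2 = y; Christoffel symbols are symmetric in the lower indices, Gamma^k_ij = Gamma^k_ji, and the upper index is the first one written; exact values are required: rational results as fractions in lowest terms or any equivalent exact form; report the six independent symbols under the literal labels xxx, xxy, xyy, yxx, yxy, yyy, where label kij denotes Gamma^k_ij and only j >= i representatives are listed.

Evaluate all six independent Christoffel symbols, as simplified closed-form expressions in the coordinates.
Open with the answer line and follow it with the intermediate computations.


Answer: Gamma_xxx = 0, Gamma_xxy = (9*y + 9)/(9*x^2 - 72*x + 9*y^2 + 18*y + 169), Gamma_xyy = 0, Gamma_yxx = 0, Gamma_yxy = (9*x - 36)/(9*x^2 - 72*x + 9*y^2 + 18*y + 169), Gamma_yyy = 0

E = 25/16 + (9/8)*y + (9/16)*y^2; F = -9/4 - (9/4)*y + (9/16)*x + (9/16)*x*y; G = 10 - (9/2)*x + (9/16)*x^2
Gamma^k_ij = (1/2) g^{kl} (d_i g_jl + d_j g_il - d_l g_ij), with g^inv = (1/(EG-F^2)) [[G, -F], [-F, E]]
first partials: E_x = 0, E_y = 9/8 + (9/8)*y, F_x = 9/16 + (9/16)*y, F_y = -9/4 + (9/16)*x, G_x = -9/2 + (9/8)*x, G_y = 0
D = EG - F^2 = 169/16 + (9/8)*y - (9/2)*x + (9/16)*y^2 + (9/16)*x^2
expanded: Gamma^x_xx = (G E_x - 2F F_x + F E_y)/(2D), Gamma^x_xy = (G E_y - F G_x)/(2D), Gamma^x_yy = (2G F_y - G G_x - F G_y)/(2D), Gamma^y_xx = (2E F_x - E E_y - F E_x)/(2D), Gamma^y_xy = (E G_x - F E_y)/(2D), Gamma^y_yy = (E G_y - 2F F_y + F G_x)/(2D); substitute and cancel common factors


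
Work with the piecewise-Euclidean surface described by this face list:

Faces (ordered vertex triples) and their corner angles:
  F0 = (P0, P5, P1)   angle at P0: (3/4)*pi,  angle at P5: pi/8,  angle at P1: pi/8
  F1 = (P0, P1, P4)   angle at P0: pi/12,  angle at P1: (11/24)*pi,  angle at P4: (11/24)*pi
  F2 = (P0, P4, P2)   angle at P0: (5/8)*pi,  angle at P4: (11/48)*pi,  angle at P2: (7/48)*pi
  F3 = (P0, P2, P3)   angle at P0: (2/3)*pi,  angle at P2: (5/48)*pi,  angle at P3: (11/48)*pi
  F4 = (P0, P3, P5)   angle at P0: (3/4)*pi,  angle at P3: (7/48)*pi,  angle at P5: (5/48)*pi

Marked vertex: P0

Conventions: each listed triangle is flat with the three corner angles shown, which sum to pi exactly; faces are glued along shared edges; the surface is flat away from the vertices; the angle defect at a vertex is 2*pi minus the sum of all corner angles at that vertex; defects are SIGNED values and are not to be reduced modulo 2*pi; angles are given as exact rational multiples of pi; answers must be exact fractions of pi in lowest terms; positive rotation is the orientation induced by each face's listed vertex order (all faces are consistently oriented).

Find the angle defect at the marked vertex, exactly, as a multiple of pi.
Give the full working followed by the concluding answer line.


Sum of corner angles at P0: (23/8)*pi
defect = 2*pi - (23/8)*pi

Answer: defect(P0) = (-7/8)*pi


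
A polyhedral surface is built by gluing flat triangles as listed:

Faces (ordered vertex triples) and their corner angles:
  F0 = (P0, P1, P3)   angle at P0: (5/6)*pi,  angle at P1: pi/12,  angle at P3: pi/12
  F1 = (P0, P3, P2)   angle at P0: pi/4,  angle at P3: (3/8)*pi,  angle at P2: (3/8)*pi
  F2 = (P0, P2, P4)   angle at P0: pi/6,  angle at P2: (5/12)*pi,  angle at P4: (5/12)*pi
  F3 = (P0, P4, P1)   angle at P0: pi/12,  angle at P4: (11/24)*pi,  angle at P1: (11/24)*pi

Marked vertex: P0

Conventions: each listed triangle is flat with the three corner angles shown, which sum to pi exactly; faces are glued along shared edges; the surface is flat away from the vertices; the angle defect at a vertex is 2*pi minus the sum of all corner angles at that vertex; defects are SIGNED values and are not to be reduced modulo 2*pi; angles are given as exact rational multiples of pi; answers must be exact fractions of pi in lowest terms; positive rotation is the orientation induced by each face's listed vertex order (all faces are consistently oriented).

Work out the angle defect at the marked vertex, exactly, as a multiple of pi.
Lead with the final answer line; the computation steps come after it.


Answer: defect(P0) = (2/3)*pi

Sum of corner angles at P0: (4/3)*pi
defect = 2*pi - (4/3)*pi


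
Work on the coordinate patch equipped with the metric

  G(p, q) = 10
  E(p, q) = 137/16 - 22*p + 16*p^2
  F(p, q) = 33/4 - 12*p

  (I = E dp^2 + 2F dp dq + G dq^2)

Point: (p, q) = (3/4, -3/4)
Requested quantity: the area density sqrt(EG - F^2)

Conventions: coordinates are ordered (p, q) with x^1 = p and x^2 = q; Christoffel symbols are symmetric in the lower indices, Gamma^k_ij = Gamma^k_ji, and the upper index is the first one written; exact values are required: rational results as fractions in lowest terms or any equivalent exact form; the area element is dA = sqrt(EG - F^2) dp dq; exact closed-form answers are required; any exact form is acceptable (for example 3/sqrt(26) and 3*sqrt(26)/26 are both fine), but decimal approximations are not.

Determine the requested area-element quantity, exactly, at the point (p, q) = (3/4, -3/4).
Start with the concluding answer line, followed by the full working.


Answer: sqrt(EG - F^2) = sqrt(161)/4

E = 17/16, F = -3/4, G = 10; EG - F^2 = 161/16


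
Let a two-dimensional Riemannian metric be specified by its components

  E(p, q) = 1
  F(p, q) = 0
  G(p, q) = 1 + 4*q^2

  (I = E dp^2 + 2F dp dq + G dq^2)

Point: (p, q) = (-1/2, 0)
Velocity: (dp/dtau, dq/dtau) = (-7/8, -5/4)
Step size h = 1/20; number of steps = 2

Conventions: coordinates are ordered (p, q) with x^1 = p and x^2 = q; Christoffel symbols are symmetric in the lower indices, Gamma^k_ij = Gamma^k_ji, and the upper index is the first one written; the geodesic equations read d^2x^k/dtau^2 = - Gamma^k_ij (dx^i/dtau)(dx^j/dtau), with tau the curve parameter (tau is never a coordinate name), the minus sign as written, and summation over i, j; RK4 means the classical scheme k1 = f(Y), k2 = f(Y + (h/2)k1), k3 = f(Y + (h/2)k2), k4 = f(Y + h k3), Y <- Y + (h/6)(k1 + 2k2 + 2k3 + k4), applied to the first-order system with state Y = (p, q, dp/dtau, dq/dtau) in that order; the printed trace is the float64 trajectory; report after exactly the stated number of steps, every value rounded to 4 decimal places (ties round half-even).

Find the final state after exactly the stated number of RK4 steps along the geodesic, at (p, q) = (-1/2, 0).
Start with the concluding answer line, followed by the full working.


Answer: p = -0.5875, q = -0.1237, dp/dtau = -0.8750, dq/dtau = -1.2134

f(Y) = (dp/dtau, dq/dtau, -Gamma^p_ij Y'^i Y'^j, -Gamma^q_ij Y'^i Y'^j) with the Gammas evaluated at the stage position; h = 0.050000; intermediate values shown to 6 dp
step 0: p = -0.5000, q = 0.0000, dp/dtau = -0.8750, dq/dtau = -1.2500
step 1:
  k1: at (p, q) = (-0.500000, 0.000000), (dp/dtau, dq/dtau) = (-0.875000, -1.250000); Gamma_ppp = 0.000000, Gamma_ppq = 0.000000, Gamma_pqq = 0.000000, Gamma_qpp = 0.000000, Gamma_qpq = 0.000000, Gamma_qqq = 0.000000; k1 = (-0.875000, -1.250000, 0.000000, 0.000000)
  k2: at (p, q) = (-0.521875, -0.031250), (dp/dtau, dq/dtau) = (-0.875000, -1.250000); Gamma_ppp = 0.000000, Gamma_ppq = 0.000000, Gamma_pqq = 0.000000, Gamma_qpp = 0.000000, Gamma_qpq = 0.000000, Gamma_qqq = -0.124514; k2 = (-0.875000, -1.250000, 0.000000, 0.194553)
  k3: at (p, q) = (-0.521875, -0.031250), (dp/dtau, dq/dtau) = (-0.875000, -1.245136); Gamma_ppp = 0.000000, Gamma_ppq = 0.000000, Gamma_pqq = 0.000000, Gamma_qpp = 0.000000, Gamma_qpq = 0.000000, Gamma_qqq = -0.124514; k3 = (-0.875000, -1.245136, 0.000000, 0.193041)
  k4: at (p, q) = (-0.543750, -0.062257), (dp/dtau, dq/dtau) = (-0.875000, -1.240348); Gamma_ppp = 0.000000, Gamma_ppq = 0.000000, Gamma_pqq = 0.000000, Gamma_qpp = 0.000000, Gamma_qpq = 0.000000, Gamma_qqq = -0.245225; k4 = (-0.875000, -1.240348, 0.000000, 0.377270)
  Y <- Y + (h/6)(k1 + 2k2 + 2k3 + k4): p = -0.5437, q = -0.0623, dp/dtau = -0.8750, dq/dtau = -1.2404
step 2:
  k1: at (p, q) = (-0.543750, -0.062339), (dp/dtau, dq/dtau) = (-0.875000, -1.240396); Gamma_ppp = 0.000000, Gamma_ppq = 0.000000, Gamma_pqq = 0.000000, Gamma_qpp = 0.000000, Gamma_qpq = 0.000000, Gamma_qqq = -0.245537; k1 = (-0.875000, -1.240396, 0.000000, 0.377779)
  k2: at (p, q) = (-0.565625, -0.093348), (dp/dtau, dq/dtau) = (-0.875000, -1.230952); Gamma_ppp = 0.000000, Gamma_ppq = 0.000000, Gamma_pqq = 0.000000, Gamma_qpp = 0.000000, Gamma_qpq = 0.000000, Gamma_qqq = -0.360817; k2 = (-0.875000, -1.230952, 0.000000, 0.546725)
  k3: at (p, q) = (-0.565625, -0.093112), (dp/dtau, dq/dtau) = (-0.875000, -1.226728); Gamma_ppp = 0.000000, Gamma_ppq = 0.000000, Gamma_pqq = 0.000000, Gamma_qpp = 0.000000, Gamma_qpq = 0.000000, Gamma_qqq = -0.359966; k3 = (-0.875000, -1.226728, 0.000000, 0.541699)
  k4: at (p, q) = (-0.587500, -0.123675), (dp/dtau, dq/dtau) = (-0.875000, -1.213311); Gamma_ppp = 0.000000, Gamma_ppq = 0.000000, Gamma_pqq = 0.000000, Gamma_qpp = 0.000000, Gamma_qpq = 0.000000, Gamma_qqq = -0.466178; k4 = (-0.875000, -1.213311, 0.000000, 0.686272)
  Y <- Y + (h/6)(k1 + 2k2 + 2k3 + k4): p = -0.5875, q = -0.1237, dp/dtau = -0.8750, dq/dtau = -1.2134


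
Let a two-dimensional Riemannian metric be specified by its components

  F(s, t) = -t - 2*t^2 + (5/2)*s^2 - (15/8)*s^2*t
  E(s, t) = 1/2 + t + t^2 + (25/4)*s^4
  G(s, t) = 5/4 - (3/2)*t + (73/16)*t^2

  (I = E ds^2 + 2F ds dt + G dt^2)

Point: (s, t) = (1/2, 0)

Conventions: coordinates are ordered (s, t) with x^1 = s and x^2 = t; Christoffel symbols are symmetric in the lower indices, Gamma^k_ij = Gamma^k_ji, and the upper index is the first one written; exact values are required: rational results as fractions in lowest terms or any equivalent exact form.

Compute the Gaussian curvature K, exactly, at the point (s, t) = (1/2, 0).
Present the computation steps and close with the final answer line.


E = 57/64, F = 5/8, G = 5/4, EG - F^2 = 185/256 at the point
E_s = 25/8, E_t = 1, F_s = 5/2, F_t = -47/32, G_s = 0, G_t = -3/2
E_tt = 2, F_st = -15/8, G_ss = 0
Brioschi: K = (det M1 - det M2) / (EG - F^2)^2 with the standard first/second-derivative matrices M1, M2.
M1 = [[-E_tt/2 + F_st - G_ss/2, E_s/2, F_s - E_t/2], [F_t - G_s/2, E, F], [G_t/2, F, G]] = [[-23/8, 25/16, 2], [-47/32, 57/64, 5/8], [-3/4, 5/8, 5/4]]; det M1 = -113/256
M2 = [[0, E_t/2, G_s/2], [E_t/2, E, F], [G_s/2, F, G]] = [[0, 1/2, 0], [1/2, 57/64, 5/8], [0, 5/8, 5/4]]; det M2 = -5/16
det M1 - det M2 = -33/256; K = -33/256 / (185/256)^2 = -8448/34225

Answer: K = -8448/34225


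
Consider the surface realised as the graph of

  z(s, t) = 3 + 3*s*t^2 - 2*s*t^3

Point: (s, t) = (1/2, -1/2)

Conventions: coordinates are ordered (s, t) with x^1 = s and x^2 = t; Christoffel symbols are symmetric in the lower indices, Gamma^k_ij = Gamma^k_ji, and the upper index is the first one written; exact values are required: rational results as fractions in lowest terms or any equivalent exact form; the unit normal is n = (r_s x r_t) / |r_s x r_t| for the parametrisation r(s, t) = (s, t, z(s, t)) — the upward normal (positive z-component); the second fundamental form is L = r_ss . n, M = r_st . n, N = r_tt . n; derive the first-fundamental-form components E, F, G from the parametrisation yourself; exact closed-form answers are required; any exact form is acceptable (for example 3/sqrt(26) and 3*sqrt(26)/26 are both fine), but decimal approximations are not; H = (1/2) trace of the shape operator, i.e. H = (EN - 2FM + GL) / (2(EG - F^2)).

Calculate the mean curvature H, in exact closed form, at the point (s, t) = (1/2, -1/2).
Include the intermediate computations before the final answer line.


z_s = 1, z_t = -9/4, z_ss = 0, z_st = -9/2, z_tt = 6
E = 2, F = -9/4, G = 97/16; answer radicand W^2 = 113/16
unnormalised second-form numerators: l = 0, m = -9/2, n = 6; L = l/sqrt(113/16), and similarly M = m/sqrt(W^2), N = n/sqrt(W^2)
H = (E*n - 2*F*m + G*l) / (2*(EG - F^2)*sqrt(W^2)); E*n - 2*F*m + G*l = -33/4, EG - F^2 = 113/16, so H = (-66/113)/sqrt(113/16)

Answer: H = -264*sqrt(113)/12769


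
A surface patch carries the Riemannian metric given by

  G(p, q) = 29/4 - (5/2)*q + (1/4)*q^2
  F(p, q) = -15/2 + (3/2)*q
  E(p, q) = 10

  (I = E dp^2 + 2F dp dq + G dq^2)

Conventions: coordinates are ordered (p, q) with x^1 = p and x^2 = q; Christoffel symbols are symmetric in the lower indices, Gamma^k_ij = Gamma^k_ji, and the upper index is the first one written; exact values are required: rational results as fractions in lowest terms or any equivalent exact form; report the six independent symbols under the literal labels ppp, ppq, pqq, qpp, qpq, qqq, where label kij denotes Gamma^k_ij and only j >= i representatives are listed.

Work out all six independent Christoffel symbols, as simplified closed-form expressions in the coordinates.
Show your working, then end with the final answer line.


E = 10; F = -15/2 + (3/2)*q; G = 29/4 - (5/2)*q + (1/4)*q^2
Gamma^k_ij = (1/2) g^{kl} (d_i g_jl + d_j g_il - d_l g_ij), with g^inv = (1/(EG-F^2)) [[G, -F], [-F, E]]
first partials: E_p = 0, E_q = 0, F_p = 0, F_q = 3/2, G_p = 0, G_q = -5/2 + (1/2)*q
D = EG - F^2 = 65/4 - (5/2)*q + (1/4)*q^2
expanded: Gamma^p_pp = (G E_p - 2F F_p + F E_q)/(2D), Gamma^p_pq = (G E_q - F G_p)/(2D), Gamma^p_qq = (2G F_q - G G_p - F G_q)/(2D), Gamma^q_pp = (2E F_p - E E_q - F E_p)/(2D), Gamma^q_pq = (E G_p - F E_q)/(2D), Gamma^q_qq = (E G_q - 2F F_q + F G_p)/(2D); substitute and cancel common factors

Answer: Gamma_ppp = 0, Gamma_ppq = 0, Gamma_pqq = 6/(q^2 - 10*q + 65), Gamma_qpp = 0, Gamma_qpq = 0, Gamma_qqq = (q - 5)/(q^2 - 10*q + 65)


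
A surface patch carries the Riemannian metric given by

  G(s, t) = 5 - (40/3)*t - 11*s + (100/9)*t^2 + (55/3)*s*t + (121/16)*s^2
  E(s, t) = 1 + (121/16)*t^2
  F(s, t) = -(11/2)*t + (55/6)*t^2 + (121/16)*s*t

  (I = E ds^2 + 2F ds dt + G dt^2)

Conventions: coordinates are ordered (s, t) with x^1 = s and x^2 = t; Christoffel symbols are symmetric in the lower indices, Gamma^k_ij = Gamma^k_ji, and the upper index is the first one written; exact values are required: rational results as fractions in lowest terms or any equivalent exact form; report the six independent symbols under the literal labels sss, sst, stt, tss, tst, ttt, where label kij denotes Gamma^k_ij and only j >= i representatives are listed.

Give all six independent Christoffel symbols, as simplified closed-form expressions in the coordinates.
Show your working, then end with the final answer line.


E = 1 + (121/16)*t^2; F = -(11/2)*t + (55/6)*t^2 + (121/16)*s*t; G = 5 - (40/3)*t - 11*s + (100/9)*t^2 + (55/3)*s*t + (121/16)*s^2
Gamma^k_ij = (1/2) g^{kl} (d_i g_jl + d_j g_il - d_l g_ij), with g^inv = (1/(EG-F^2)) [[G, -F], [-F, E]]
first partials: E_s = 0, E_t = (121/8)*t, F_s = (121/16)*t, F_t = -11/2 + (55/3)*t + (121/16)*s, G_s = -11 + (55/3)*t + (121/8)*s, G_t = -40/3 + (200/9)*t + (55/3)*s
D = EG - F^2 = 5 - (40/3)*t - 11*s + (2689/144)*t^2 + (55/3)*s*t + (121/16)*s^2
expanded: Gamma^s_ss = (G E_s - 2F F_s + F E_t)/(2D), Gamma^s_st = (G E_t - F G_s)/(2D), Gamma^s_tt = (2G F_t - G G_s - F G_t)/(2D), Gamma^t_ss = (2E F_s - E E_t - F E_s)/(2D), Gamma^t_st = (E G_s - F E_t)/(2D), Gamma^t_tt = (E G_t - 2F F_t + F G_s)/(2D); substitute and cancel common factors

Answer: Gamma_sss = 0, Gamma_sst = 1089*t/(1089*s^2 + 2640*s*t - 1584*s + 2689*t^2 - 1920*t + 720), Gamma_stt = 1320*t/(1089*s^2 + 2640*s*t - 1584*s + 2689*t^2 - 1920*t + 720), Gamma_tss = 0, Gamma_tst = (1089*s + 1320*t - 792)/(1089*s^2 + 2640*s*t - 1584*s + 2689*t^2 - 1920*t + 720), Gamma_ttt = (1320*s + 1600*t - 960)/(1089*s^2 + 2640*s*t - 1584*s + 2689*t^2 - 1920*t + 720)


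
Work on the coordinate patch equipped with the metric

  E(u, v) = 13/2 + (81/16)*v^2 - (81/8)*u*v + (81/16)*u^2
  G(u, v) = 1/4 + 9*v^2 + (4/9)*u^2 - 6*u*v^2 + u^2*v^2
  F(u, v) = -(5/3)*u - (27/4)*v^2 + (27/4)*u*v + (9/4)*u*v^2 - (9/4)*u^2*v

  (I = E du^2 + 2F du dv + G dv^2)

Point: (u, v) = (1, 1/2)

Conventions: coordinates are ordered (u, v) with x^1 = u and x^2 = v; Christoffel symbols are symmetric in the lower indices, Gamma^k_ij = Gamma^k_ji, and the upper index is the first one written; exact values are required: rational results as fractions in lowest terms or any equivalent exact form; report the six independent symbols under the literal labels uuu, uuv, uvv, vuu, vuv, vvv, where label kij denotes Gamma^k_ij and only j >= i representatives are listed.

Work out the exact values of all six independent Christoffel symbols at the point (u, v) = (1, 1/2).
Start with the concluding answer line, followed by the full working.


Answer: Gamma_uuu = 13067/29641, Gamma_uuv = -29854/88923, Gamma_uvv = 24416/266769, Gamma_vuu = 390567/237128, Gamma_vuv = -4153/29641, Gamma_vvv = 107560/88923

E = 497/64, F = -13/24, G = 61/36 at the point
E_u = 81/16, E_v = -81/16, F_u = 1/48, F_v = 0, G_u = -1/9, G_v = 4
EG - F^2 = 29641/2304;  g^inv = (2304/29641) * [[61/36, 13/24], [13/24, 497/64]]
first-kind symbols [ij,l] = (1/2)(d_i g_jl + d_j g_il - d_l g_ij): [uu,u] = E_u/2 = 81/32, [uu,v] = F_u - E_v/2 = 245/96, [uv,u] = E_v/2 = -81/32, [uv,v] = G_u/2 = -1/18, [vv,u] = F_v - G_u/2 = 1/18, [vv,v] = G_v/2 = 2
Gamma^u_ij = (G*[ij,u] - F*[ij,v])/(EG - F^2), Gamma^v_ij = (E*[ij,v] - F*[ij,u])/(EG - F^2)


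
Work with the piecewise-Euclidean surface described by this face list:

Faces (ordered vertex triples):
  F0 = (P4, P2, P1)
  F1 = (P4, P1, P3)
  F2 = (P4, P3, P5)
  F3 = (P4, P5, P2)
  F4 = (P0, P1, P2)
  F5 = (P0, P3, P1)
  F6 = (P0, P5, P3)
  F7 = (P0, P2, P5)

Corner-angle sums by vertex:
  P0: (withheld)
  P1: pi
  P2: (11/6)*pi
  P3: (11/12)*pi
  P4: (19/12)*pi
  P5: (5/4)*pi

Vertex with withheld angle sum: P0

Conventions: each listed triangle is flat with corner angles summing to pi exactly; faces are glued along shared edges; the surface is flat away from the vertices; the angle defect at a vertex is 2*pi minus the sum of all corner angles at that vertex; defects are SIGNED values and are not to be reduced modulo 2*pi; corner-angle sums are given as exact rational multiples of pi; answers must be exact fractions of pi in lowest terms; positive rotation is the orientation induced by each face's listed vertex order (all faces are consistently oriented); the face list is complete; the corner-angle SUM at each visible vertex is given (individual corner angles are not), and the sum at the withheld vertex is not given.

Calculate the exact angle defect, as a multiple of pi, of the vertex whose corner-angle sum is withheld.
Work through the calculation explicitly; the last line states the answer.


V = 6, E = 12, F = 8; chi = V - E + F = 2
Gauss-Bonnet: total defect = 2*pi*chi = 4*pi; visible defects sum to (41/12)*pi

Answer: defect(P0) = (7/12)*pi


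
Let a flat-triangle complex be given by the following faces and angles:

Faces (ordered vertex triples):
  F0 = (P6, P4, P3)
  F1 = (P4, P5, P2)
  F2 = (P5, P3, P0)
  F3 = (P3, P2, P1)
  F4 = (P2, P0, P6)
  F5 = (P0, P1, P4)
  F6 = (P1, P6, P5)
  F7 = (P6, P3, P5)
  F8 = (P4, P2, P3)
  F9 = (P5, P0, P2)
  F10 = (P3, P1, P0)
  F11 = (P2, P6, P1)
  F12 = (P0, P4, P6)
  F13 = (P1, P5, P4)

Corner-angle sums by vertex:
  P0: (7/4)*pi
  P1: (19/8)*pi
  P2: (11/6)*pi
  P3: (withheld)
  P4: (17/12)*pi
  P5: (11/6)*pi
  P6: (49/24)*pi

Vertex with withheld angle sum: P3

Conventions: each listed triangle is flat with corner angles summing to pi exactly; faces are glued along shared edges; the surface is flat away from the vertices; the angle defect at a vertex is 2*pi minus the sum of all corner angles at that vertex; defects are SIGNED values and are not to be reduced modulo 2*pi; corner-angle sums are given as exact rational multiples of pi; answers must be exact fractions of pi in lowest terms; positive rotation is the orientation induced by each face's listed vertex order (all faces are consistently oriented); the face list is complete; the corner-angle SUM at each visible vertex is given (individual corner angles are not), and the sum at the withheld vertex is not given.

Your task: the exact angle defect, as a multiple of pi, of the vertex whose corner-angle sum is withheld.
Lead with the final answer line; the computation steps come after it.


Answer: defect(P3) = (-3/4)*pi

V = 7, E = 21, F = 14; chi = V - E + F = 0
Gauss-Bonnet: total defect = 2*pi*chi = 0; visible defects sum to (3/4)*pi


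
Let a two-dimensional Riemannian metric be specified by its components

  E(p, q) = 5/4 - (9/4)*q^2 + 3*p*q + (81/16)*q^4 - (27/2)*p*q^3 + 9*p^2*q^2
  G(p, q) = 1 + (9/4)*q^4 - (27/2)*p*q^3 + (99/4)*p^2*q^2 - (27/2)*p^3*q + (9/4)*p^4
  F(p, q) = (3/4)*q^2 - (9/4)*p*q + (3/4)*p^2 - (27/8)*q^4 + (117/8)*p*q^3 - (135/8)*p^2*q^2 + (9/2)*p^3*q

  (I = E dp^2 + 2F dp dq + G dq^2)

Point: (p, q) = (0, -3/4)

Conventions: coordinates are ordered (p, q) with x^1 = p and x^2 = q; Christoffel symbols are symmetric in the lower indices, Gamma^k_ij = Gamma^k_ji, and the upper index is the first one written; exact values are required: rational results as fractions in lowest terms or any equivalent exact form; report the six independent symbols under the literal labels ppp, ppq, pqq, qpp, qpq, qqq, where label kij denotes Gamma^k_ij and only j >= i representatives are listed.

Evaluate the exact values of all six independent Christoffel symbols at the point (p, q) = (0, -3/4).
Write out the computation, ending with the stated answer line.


E = 6497/4096, F = -1323/2048, G = 1753/1024 at the point
E_p = 441/128, E_q = -1323/256, F_p = -2295/512, F_q = 585/128, G_p = 729/128, G_q = -243/64
EG - F^2 = 9413/4096;  g^inv = (4096/9413) * [[1753/1024, 1323/2048], [1323/2048, 6497/4096]]
first-kind symbols [ij,l] = (1/2)(d_i g_jl + d_j g_il - d_l g_ij): [pp,p] = E_p/2 = 441/256, [pp,q] = F_p - E_q/2 = -243/128, [pq,p] = E_q/2 = -1323/512, [pq,q] = G_p/2 = 729/256, [qq,p] = F_q - G_p/2 = 441/256, [qq,q] = G_q/2 = -243/128
Gamma^p_ij = (G*[ij,p] - F*[ij,q])/(EG - F^2), Gamma^q_ij = (E*[ij,q] - F*[ij,p])/(EG - F^2)

Answer: Gamma_ppp = 7056/9413, Gamma_ppq = -10584/9413, Gamma_pqq = 7056/9413, Gamma_qpp = -7776/9413, Gamma_qpq = 11664/9413, Gamma_qqq = -7776/9413


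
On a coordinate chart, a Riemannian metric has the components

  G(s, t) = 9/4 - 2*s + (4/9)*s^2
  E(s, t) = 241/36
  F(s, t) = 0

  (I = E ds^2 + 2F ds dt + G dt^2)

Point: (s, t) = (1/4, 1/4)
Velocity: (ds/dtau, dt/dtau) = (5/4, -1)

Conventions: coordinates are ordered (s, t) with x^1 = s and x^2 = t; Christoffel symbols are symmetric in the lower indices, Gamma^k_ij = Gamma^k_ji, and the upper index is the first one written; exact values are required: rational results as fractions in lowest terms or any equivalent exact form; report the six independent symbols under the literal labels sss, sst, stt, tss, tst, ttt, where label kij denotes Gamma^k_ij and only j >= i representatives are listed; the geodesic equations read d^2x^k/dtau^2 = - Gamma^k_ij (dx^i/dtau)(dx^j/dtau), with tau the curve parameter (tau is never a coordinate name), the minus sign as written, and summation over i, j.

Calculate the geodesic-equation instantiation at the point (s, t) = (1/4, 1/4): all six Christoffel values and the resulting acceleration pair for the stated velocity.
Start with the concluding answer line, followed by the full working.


Answer: Gamma_sss = 0, Gamma_sst = 0, Gamma_stt = 32/241, Gamma_tss = 0, Gamma_tst = -1/2, Gamma_ttt = 0; accelerations (d^2s/dtau^2, d^2t/dtau^2) = (-32/241, -5/4)

E = 241/36, F = 0, G = 16/9 at the point
E_s = 0, E_t = 0, F_s = 0, F_t = 0, G_s = -16/9, G_t = 0
EG - F^2 = 964/81;  g^inv = (81/964) * [[16/9, 0], [0, 241/36]]
first-kind symbols [ij,l] = (1/2)(d_i g_jl + d_j g_il - d_l g_ij): [ss,s] = E_s/2 = 0, [ss,t] = F_s - E_t/2 = 0, [st,s] = E_t/2 = 0, [st,t] = G_s/2 = -8/9, [tt,s] = F_t - G_s/2 = 8/9, [tt,t] = G_t/2 = 0
Gamma^s_ij = (G*[ij,s] - F*[ij,t])/(EG - F^2), Gamma^t_ij = (E*[ij,t] - F*[ij,s])/(EG - F^2)
Gamma_sss = 0, Gamma_sst = 0, Gamma_stt = 32/241, Gamma_tss = 0, Gamma_tst = -1/2, Gamma_ttt = 0
d^2s/dtau^2 = -(Gamma_sss*(5/4)^2 + 2*Gamma_sst*(5/4)*(-1) + Gamma_stt*(-1)^2) = -32/241
d^2t/dtau^2 = -(Gamma_tss*(5/4)^2 + 2*Gamma_tst*(5/4)*(-1) + Gamma_ttt*(-1)^2) = -5/4


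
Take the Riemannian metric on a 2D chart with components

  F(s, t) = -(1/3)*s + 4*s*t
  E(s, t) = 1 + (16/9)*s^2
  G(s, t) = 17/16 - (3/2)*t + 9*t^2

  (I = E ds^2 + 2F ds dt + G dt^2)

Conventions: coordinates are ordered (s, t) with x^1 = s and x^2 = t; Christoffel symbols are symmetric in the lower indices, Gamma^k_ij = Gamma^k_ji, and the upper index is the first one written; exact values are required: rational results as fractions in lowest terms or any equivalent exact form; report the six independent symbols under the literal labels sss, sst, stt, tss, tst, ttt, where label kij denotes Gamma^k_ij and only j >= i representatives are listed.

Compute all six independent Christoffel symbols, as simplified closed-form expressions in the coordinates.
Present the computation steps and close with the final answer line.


E = 1 + (16/9)*s^2; F = -(1/3)*s + 4*s*t; G = 17/16 - (3/2)*t + 9*t^2
Gamma^k_ij = (1/2) g^{kl} (d_i g_jl + d_j g_il - d_l g_ij), with g^inv = (1/(EG-F^2)) [[G, -F], [-F, E]]
first partials: E_s = (32/9)*s, E_t = 0, F_s = -1/3 + 4*t, F_t = 4*s, G_s = 0, G_t = -3/2 + 18*t
D = EG - F^2 = 17/16 - (3/2)*t + 9*t^2 + (16/9)*s^2
expanded: Gamma^s_ss = (G E_s - 2F F_s + F E_t)/(2D), Gamma^s_st = (G E_t - F G_s)/(2D), Gamma^s_tt = (2G F_t - G G_s - F G_t)/(2D), Gamma^t_ss = (2E F_s - E E_t - F E_s)/(2D), Gamma^t_st = (E G_s - F E_t)/(2D), Gamma^t_tt = (E G_t - 2F F_t + F G_s)/(2D); substitute and cancel common factors

Answer: Gamma_sss = 256*s/(256*s^2 + 1296*t^2 - 216*t + 153), Gamma_sst = 0, Gamma_stt = 576*s/(256*s^2 + 1296*t^2 - 216*t + 153), Gamma_tss = (576*t - 48)/(256*s^2 + 1296*t^2 - 216*t + 153), Gamma_tst = 0, Gamma_ttt = (1296*t - 108)/(256*s^2 + 1296*t^2 - 216*t + 153)


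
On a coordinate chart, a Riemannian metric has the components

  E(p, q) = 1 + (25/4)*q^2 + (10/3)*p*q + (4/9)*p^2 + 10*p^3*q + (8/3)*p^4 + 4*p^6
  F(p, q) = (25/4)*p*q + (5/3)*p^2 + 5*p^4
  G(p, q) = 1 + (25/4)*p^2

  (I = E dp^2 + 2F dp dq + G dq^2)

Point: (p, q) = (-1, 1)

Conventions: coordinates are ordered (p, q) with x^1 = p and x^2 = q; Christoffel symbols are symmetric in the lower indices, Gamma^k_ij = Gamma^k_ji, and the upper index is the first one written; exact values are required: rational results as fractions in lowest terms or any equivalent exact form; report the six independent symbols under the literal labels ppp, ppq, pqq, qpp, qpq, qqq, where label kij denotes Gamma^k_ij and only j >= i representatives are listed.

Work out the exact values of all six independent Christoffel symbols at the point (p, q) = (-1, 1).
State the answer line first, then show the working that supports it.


Answer: Gamma_ppp = -20/131, Gamma_ppq = -15/262, Gamma_pqq = 0, Gamma_qpp = -300/131, Gamma_qpq = -225/262, Gamma_qqq = 0

E = 37/36, F = 5/12, G = 29/4 at the point
E_p = -20/9, E_q = -5/6, F_p = -205/12, F_q = -25/4, G_p = -25/2, G_q = 0
EG - F^2 = 131/18;  g^inv = (18/131) * [[29/4, -5/12], [-5/12, 37/36]]
first-kind symbols [ij,l] = (1/2)(d_i g_jl + d_j g_il - d_l g_ij): [pp,p] = E_p/2 = -10/9, [pp,q] = F_p - E_q/2 = -50/3, [pq,p] = E_q/2 = -5/12, [pq,q] = G_p/2 = -25/4, [qq,p] = F_q - G_p/2 = 0, [qq,q] = G_q/2 = 0
Gamma^p_ij = (G*[ij,p] - F*[ij,q])/(EG - F^2), Gamma^q_ij = (E*[ij,q] - F*[ij,p])/(EG - F^2)


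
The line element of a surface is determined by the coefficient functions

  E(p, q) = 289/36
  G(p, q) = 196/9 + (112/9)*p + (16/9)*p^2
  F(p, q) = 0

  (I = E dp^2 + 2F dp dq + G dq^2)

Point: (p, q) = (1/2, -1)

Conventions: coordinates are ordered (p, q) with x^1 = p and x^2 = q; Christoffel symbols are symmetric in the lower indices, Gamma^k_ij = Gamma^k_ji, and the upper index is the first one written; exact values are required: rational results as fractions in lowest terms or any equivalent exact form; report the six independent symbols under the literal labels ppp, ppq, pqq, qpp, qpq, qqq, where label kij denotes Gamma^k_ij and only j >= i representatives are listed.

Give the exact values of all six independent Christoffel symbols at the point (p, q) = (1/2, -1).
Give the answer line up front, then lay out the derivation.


Answer: Gamma_ppp = 0, Gamma_ppq = 0, Gamma_pqq = -256/289, Gamma_qpp = 0, Gamma_qpq = 1/4, Gamma_qqq = 0

E = 289/36, F = 0, G = 256/9 at the point
E_p = 0, E_q = 0, F_p = 0, F_q = 0, G_p = 128/9, G_q = 0
EG - F^2 = 18496/81;  g^inv = (81/18496) * [[256/9, 0], [0, 289/36]]
first-kind symbols [ij,l] = (1/2)(d_i g_jl + d_j g_il - d_l g_ij): [pp,p] = E_p/2 = 0, [pp,q] = F_p - E_q/2 = 0, [pq,p] = E_q/2 = 0, [pq,q] = G_p/2 = 64/9, [qq,p] = F_q - G_p/2 = -64/9, [qq,q] = G_q/2 = 0
Gamma^p_ij = (G*[ij,p] - F*[ij,q])/(EG - F^2), Gamma^q_ij = (E*[ij,q] - F*[ij,p])/(EG - F^2)


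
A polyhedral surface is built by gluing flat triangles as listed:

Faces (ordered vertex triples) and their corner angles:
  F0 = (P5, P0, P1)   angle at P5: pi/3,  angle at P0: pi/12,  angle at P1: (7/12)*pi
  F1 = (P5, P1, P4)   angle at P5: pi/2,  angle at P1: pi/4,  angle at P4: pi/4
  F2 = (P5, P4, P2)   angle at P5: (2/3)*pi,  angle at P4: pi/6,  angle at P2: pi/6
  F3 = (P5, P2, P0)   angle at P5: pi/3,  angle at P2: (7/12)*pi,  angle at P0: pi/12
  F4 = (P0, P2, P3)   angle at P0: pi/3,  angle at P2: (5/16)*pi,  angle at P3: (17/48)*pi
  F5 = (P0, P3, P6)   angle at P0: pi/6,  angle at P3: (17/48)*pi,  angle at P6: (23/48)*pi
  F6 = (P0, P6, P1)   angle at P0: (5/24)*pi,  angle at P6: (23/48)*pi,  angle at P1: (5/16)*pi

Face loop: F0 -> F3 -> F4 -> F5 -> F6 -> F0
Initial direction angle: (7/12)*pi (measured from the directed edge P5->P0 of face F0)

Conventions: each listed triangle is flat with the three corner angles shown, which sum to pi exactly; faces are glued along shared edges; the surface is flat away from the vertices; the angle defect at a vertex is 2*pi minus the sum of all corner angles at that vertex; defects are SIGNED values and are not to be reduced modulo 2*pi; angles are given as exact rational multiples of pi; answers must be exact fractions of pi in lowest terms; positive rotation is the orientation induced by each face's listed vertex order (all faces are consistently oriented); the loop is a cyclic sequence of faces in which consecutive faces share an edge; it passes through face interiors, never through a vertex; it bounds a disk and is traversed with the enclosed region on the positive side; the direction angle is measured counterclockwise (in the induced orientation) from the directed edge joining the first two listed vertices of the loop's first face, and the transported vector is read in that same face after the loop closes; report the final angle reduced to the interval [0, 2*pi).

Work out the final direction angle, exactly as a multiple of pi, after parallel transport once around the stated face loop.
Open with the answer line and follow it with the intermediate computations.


Answer: final direction angle = (41/24)*pi

enclosed vertex P0: corner angles sum to (7/8)*pi, defect = 2*pi - (7/8)*pi = (9/8)*pi
transport around the loop rotates by the sum of enclosed defects; add to the initial angle mod 2*pi
final angle = (7/12)*pi + (9/8)*pi = (41/24)*pi (mod 2*pi)


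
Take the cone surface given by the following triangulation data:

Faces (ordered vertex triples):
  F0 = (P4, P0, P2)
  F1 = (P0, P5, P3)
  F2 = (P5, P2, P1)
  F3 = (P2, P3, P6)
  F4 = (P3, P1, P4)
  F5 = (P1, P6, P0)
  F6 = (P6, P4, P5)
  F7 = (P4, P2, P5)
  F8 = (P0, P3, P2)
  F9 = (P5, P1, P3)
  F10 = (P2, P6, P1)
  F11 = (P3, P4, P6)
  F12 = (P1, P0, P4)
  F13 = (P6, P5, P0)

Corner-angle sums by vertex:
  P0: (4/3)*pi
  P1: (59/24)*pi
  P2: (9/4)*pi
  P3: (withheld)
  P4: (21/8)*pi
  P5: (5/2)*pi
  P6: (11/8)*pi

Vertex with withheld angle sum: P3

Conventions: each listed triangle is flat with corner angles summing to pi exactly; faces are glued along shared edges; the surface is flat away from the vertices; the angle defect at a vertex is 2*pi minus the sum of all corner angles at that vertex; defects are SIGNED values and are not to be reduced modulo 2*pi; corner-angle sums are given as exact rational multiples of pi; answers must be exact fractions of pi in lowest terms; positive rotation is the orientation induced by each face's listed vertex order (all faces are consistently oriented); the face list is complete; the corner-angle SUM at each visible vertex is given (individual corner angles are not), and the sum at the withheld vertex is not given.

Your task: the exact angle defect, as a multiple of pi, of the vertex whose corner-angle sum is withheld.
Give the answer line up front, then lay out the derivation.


Answer: defect(P3) = (13/24)*pi

V = 7, E = 21, F = 14; chi = V - E + F = 0
Gauss-Bonnet: total defect = 2*pi*chi = 0; visible defects sum to (-13/24)*pi


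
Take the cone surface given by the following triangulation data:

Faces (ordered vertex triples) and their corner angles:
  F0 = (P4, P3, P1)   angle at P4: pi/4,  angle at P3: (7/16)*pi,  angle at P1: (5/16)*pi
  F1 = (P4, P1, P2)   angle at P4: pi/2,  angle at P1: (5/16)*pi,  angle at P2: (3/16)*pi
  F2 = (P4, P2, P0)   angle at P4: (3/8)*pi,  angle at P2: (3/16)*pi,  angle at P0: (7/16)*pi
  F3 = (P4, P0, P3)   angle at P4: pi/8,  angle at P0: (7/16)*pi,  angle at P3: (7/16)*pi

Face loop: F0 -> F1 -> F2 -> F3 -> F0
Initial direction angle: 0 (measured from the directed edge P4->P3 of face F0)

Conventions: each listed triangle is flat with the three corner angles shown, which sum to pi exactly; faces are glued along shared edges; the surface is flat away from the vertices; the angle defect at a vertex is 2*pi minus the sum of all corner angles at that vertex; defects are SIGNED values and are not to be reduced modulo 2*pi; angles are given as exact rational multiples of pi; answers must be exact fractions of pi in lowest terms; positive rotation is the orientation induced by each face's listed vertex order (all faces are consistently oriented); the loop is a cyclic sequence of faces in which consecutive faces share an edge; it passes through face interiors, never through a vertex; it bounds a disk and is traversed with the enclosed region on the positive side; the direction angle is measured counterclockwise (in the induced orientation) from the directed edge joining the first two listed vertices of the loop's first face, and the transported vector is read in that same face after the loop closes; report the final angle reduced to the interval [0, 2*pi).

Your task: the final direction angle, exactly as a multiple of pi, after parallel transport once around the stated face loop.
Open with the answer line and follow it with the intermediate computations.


Answer: final direction angle = (3/4)*pi

enclosed vertex P4: corner angles sum to (5/4)*pi, defect = 2*pi - (5/4)*pi = (3/4)*pi
summing the enclosed defects onto the initial angle, mod 2*pi in the induced orientation:
final angle = 0 + (3/4)*pi = (3/4)*pi (mod 2*pi)
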